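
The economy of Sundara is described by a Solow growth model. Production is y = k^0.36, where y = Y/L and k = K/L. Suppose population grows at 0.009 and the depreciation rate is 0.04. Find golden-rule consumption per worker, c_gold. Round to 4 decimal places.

n + δ = 0.009 + 0.04 = 0.049.
At the golden rule the marginal product of capital equals n+δ: 0.36·k^(0.36−1) = 0.049. Solving, k_gold = (0.36/0.049)^(1/0.64) ≈ 22.5575.
y_gold = 22.5575^0.36 ≈ 3.0703.
c_gold = y_gold − (n+δ)·k_gold = 3.0703 − 0.049·22.5575 ≈ 1.9650.

c_gold ≈ 1.9650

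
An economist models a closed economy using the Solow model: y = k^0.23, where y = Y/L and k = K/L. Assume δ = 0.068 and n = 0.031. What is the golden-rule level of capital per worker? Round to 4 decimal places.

k_gold ≈ 2.9884

The effective depreciation rate is n + δ = 0.031 + 0.068 = 0.099.
At the golden rule the marginal product of capital equals n+δ: 0.23·k^(0.23−1) = 0.099. Solving, k_gold = (0.23/0.099)^(1/0.77) ≈ 2.9884.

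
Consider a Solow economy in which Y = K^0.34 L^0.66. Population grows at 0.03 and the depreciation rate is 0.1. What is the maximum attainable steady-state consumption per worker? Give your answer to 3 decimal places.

c_gold ≈ 1.083

n + δ = 0.03 + 0.1 = 0.13.
Setting f'(k) = n+δ gives 0.34·k^(0.34−1) = 0.13, hence k_gold = (0.34/0.13)^(1/0.66) ≈ 4.2917.
y_gold = 4.2917^0.34 ≈ 1.6409.
c_gold = y_gold − (n+δ)·k_gold = 1.6409 − 0.13·4.2917 ≈ 1.0830.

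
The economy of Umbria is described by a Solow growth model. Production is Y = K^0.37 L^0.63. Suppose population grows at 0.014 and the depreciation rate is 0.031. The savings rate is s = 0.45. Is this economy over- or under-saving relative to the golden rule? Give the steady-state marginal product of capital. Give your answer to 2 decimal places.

over-saving; MPK ≈ 0.04

Break-even investment rate: n + δ = 0.014 + 0.031 = 0.045.
Steady-state k*: s·k^0.37 = 0.045·k gives k* = (0.45/0.045)^(1/0.63) ≈ 38.6635.
MPK = 0.37·38.6635^(-0.63) ≈ 0.0370.
MPK < n+δ = 0.045, so the economy is dynamically inefficient (over-saving).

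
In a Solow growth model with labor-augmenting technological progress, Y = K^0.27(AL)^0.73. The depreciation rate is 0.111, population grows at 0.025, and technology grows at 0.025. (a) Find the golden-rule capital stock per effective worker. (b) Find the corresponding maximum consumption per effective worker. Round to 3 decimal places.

The effective depreciation rate is n + g + δ = 0.025 + 0.025 + 0.111 = 0.161.
Golden rule sets MPK = n+g+δ: 0.27·k^(0.27−1) = 0.161, so k_gold = (0.27/0.161)^(1/0.73) ≈ 2.0304.
y_gold = 2.0304^0.27 ≈ 1.2107; c_gold = y_gold − 0.161·k_gold ≈ 0.8838.

(a) k_gold ≈ 2.030; (b) c_gold ≈ 0.884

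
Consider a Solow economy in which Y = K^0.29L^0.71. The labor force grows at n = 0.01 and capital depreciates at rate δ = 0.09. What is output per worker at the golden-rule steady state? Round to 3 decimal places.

y_gold ≈ 1.545

The effective depreciation rate is n + δ = 0.01 + 0.09 = 0.1.
Setting f'(k) = n+δ gives 0.29·k^(0.29−1) = 0.1, hence k_gold = (0.29/0.1)^(1/0.71) ≈ 4.4799.
Output: y_gold = k_gold^0.29 = 4.4799^0.29 ≈ 1.5448.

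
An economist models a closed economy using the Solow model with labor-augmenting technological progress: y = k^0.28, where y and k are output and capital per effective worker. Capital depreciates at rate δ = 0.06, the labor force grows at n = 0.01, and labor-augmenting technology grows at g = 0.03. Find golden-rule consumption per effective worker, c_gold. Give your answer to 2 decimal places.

c_gold ≈ 1.07

The effective depreciation rate is n + g + δ = 0.01 + 0.03 + 0.06 = 0.1.
At the golden rule the marginal product of capital equals n+g+δ: 0.28·k^(0.28−1) = 0.1. Solving, k_gold = (0.28/0.1)^(1/0.72) ≈ 4.1788.
y_gold = 4.1788^0.28 ≈ 1.4924.
c_gold = y_gold − (n+g+δ)·k_gold = 1.4924 − 0.1·4.1788 ≈ 1.0746.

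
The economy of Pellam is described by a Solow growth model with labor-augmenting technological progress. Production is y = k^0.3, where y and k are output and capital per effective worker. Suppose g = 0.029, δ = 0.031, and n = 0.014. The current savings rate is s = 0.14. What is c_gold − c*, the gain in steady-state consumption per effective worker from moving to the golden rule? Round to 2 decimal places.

Capital per effective worker breaks even when investment replaces (n + g + δ)·k; here n + g + δ = 0.074.
Current steady state (s = 0.14): k* = (0.14/0.074)^(1/0.7) ≈ 2.4864, y* = 2.4864^0.3 ≈ 1.3142, c* = (1−0.14)·1.3142 ≈ 1.1302.
Maximizing c = f(k) − (n+g+δ)·k gives f'(k) = n+g+δ, i.e. 0.3·k^(0.3−1) = 0.074, so k_gold = (0.3/0.074)^(1/0.7) ≈ 7.3861.
y_gold = 7.3861^0.3 ≈ 1.8219, c_gold = y_gold − 0.074·k_gold ≈ 1.2753.
Gain: Δc = 1.2753 − 1.1302 ≈ 0.1451.

Δc ≈ 0.15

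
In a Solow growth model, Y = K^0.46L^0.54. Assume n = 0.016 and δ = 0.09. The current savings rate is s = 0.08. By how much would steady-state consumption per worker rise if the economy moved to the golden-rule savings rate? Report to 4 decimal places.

Capital per worker breaks even when investment replaces (n + δ)·k; here n + δ = 0.106.
Current steady state (s = 0.08): k* = (0.08/0.106)^(1/0.54) ≈ 0.5938, y* = 0.5938^0.46 ≈ 0.7868, c* = (1−0.08)·0.7868 ≈ 0.7239.
At the golden rule the marginal product of capital equals n+δ: 0.46·k^(0.46−1) = 0.106. Solving, k_gold = (0.46/0.106)^(1/0.54) ≈ 15.1519.
y_gold = 15.1519^0.46 ≈ 3.4915, c_gold = y_gold − 0.106·k_gold ≈ 1.8854.
Gain: Δc = 1.8854 − 0.7239 ≈ 1.1615.

Δc ≈ 1.1615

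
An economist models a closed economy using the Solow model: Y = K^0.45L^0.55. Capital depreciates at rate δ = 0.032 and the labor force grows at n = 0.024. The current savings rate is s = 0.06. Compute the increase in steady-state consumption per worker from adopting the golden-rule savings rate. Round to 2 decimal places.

Δc ≈ 2.03

Capital per worker breaks even when investment replaces (n + δ)·k; here n + δ = 0.056.
Current steady state (s = 0.06): k* = (0.06/0.056)^(1/0.55) ≈ 1.1336, y* = 1.1336^0.45 ≈ 1.0581, c* = (1−0.06)·1.0581 ≈ 0.9946.
At the golden rule the marginal product of capital equals n+δ: 0.45·k^(0.45−1) = 0.056. Solving, k_gold = (0.45/0.056)^(1/0.55) ≈ 44.2078.
y_gold = 44.2078^0.45 ≈ 5.5014, c_gold = y_gold − 0.056·k_gold ≈ 3.0258.
Gain: Δc = 3.0258 − 0.9946 ≈ 2.0312.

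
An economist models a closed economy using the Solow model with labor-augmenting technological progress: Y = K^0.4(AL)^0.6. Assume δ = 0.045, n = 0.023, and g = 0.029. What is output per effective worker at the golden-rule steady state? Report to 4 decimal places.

y_gold ≈ 2.5715

Break-even investment rate: n + g + δ = 0.023 + 0.029 + 0.045 = 0.097.
At the golden rule the marginal product of capital equals n+g+δ: 0.4·k^(0.4−1) = 0.097. Solving, k_gold = (0.4/0.097)^(1/0.6) ≈ 10.6043.
Output: y_gold = k_gold^0.4 = 10.6043^0.4 ≈ 2.5715.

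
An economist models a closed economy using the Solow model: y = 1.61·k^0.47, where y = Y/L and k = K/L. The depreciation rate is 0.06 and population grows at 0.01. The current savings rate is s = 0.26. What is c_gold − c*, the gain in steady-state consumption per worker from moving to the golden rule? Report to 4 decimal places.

n + δ = 0.01 + 0.06 = 0.07.
Current steady state (s = 0.26): k* = (0.26·1.61/0.07)^(1/0.53) ≈ 29.2061, y* = 1.61·29.2061^0.47 ≈ 7.8632, c* = (1−0.26)·7.8632 ≈ 5.8188.
Setting f'(k) = n+δ gives 0.47·1.61·k^(0.47−1) = 0.07, hence k_gold = (0.47·1.61/0.07)^(1/0.53) ≈ 89.2513.
y_gold = 1.61·89.2513^0.47 ≈ 13.2927, c_gold = y_gold − 0.07·k_gold ≈ 7.0452.
Gain: Δc = 7.0452 − 5.8188 ≈ 1.2264.

Δc ≈ 1.2264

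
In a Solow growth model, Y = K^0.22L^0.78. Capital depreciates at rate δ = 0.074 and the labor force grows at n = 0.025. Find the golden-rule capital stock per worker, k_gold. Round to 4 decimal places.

n + δ = 0.025 + 0.074 = 0.099.
Golden rule sets MPK = n+δ: 0.22·k^(0.22−1) = 0.099, so k_gold = (0.22/0.099)^(1/0.78) ≈ 2.7836.

k_gold ≈ 2.7836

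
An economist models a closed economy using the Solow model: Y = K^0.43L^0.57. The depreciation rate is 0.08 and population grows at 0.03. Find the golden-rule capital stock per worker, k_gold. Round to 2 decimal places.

k_gold ≈ 10.93

n + δ = 0.03 + 0.08 = 0.11.
Golden rule sets MPK = n+δ: 0.43·k^(0.43−1) = 0.11, so k_gold = (0.43/0.11)^(1/0.57) ≈ 10.9328.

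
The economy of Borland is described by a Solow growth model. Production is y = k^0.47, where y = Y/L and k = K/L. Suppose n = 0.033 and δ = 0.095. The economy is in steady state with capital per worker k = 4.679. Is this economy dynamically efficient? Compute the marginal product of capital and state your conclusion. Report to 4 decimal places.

dynamically efficient; MPK ≈ 0.2075

Break-even investment rate: n + δ = 0.033 + 0.095 = 0.128.
MPK = 0.47·k^(0.47−1) = 0.47·4.679^(-0.53) ≈ 0.2075.
MPK > 0.128, so the economy is dynamically efficient (under-saving).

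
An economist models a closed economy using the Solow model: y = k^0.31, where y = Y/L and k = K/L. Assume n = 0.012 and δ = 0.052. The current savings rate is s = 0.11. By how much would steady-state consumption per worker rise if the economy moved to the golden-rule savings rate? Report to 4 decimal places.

Δc ≈ 0.2666

Capital per worker breaks even when investment replaces (n + δ)·k; here n + δ = 0.064.
Current steady state (s = 0.11): k* = (0.11/0.064)^(1/0.69) ≈ 2.1922, y* = 2.1922^0.31 ≈ 1.2755, c* = (1−0.11)·1.2755 ≈ 1.1352.
Setting f'(k) = n+δ gives 0.31·k^(0.31−1) = 0.064, hence k_gold = (0.31/0.064)^(1/0.69) ≈ 9.8405.
y_gold = 9.8405^0.31 ≈ 2.0316, c_gold = y_gold − 0.064·k_gold ≈ 1.4018.
Gain: Δc = 1.4018 − 1.1352 ≈ 0.2666.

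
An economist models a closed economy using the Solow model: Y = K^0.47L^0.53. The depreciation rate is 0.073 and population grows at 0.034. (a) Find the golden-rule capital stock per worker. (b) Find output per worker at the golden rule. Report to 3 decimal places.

Break-even investment rate: n + δ = 0.034 + 0.073 = 0.107.
At the golden rule the marginal product of capital equals n+δ: 0.47·k^(0.47−1) = 0.107. Solving, k_gold = (0.47/0.107)^(1/0.53) ≈ 16.3180.
y_gold = 16.3180^0.47 ≈ 3.7150.

(a) k_gold ≈ 16.318; (b) y_gold ≈ 3.715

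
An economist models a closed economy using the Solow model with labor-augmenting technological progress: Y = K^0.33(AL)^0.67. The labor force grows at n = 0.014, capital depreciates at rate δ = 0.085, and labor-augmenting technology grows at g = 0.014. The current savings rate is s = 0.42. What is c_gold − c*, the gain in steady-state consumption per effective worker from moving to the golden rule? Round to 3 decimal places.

Break-even investment rate: n + g + δ = 0.014 + 0.014 + 0.085 = 0.113.
Current steady state (s = 0.42): k* = (0.42/0.113)^(1/0.67) ≈ 7.0958, y* = 7.0958^0.33 ≈ 1.9091, c* = (1−0.42)·1.9091 ≈ 1.1073.
At the golden rule the marginal product of capital equals n+g+δ: 0.33·k^(0.33−1) = 0.113. Solving, k_gold = (0.33/0.113)^(1/0.67) ≈ 4.9509.
y_gold = 4.9509^0.33 ≈ 1.6953, c_gold = y_gold − 0.113·k_gold ≈ 1.1358.
Gain: Δc = 1.1358 − 1.1073 ≈ 0.0286.

Δc ≈ 0.029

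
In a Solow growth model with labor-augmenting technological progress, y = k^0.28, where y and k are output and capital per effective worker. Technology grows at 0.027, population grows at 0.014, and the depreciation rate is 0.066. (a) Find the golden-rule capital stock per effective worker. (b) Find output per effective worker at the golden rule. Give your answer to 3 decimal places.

Capital per effective worker breaks even when investment replaces (n + g + δ)·k; here n + g + δ = 0.107.
Maximizing c = f(k) − (n+g+δ)·k gives f'(k) = n+g+δ, i.e. 0.28·k^(0.28−1) = 0.107, so k_gold = (0.28/0.107)^(1/0.72) ≈ 3.8040.
y_gold = 3.8040^0.28 ≈ 1.4537.

(a) k_gold ≈ 3.804; (b) y_gold ≈ 1.454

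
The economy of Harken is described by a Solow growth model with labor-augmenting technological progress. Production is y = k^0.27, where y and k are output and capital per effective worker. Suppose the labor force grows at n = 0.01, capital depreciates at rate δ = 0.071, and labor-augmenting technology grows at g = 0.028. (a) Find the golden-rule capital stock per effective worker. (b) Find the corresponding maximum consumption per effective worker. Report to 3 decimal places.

n + g + δ = 0.01 + 0.028 + 0.071 = 0.109.
Golden rule sets MPK = n+g+δ: 0.27·k^(0.27−1) = 0.109, so k_gold = (0.27/0.109)^(1/0.73) ≈ 3.4645.
y_gold = 3.4645^0.27 ≈ 1.3986; c_gold = y_gold − 0.109·k_gold ≈ 1.0210.

(a) k_gold ≈ 3.464; (b) c_gold ≈ 1.021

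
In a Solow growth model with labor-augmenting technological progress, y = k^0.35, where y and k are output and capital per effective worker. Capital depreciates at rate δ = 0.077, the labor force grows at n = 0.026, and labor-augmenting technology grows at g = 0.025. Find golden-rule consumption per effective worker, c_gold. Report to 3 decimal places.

c_gold ≈ 1.117

Break-even investment rate: n + g + δ = 0.026 + 0.025 + 0.077 = 0.128.
Golden rule sets MPK = n+g+δ: 0.35·k^(0.35−1) = 0.128, so k_gold = (0.35/0.128)^(1/0.65) ≈ 4.6999.
y_gold = 4.6999^0.35 ≈ 1.7188.
c_gold = y_gold − (n+g+δ)·k_gold = 1.7188 − 0.128·4.6999 ≈ 1.1172.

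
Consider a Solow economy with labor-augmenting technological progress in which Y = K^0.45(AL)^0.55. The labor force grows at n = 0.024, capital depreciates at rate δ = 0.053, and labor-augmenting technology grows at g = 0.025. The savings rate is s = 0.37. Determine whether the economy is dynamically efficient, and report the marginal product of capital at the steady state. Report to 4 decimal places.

dynamically efficient; MPK ≈ 0.1241

The effective depreciation rate is n + g + δ = 0.024 + 0.025 + 0.053 = 0.102.
Steady-state k*: s·k^0.45 = 0.102·k gives k* = (0.37/0.102)^(1/0.55) ≈ 10.4102.
MPK = 0.45·10.4102^(-0.55) ≈ 0.1241.
MPK > n+g+δ = 0.102, so the economy is dynamically efficient (under-saving).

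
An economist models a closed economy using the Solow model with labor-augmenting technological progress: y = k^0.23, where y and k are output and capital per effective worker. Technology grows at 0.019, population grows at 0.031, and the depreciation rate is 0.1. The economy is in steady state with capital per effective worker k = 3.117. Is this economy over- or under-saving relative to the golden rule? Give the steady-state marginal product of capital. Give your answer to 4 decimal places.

over-saving; MPK ≈ 0.0958

Break-even investment rate: n + g + δ = 0.031 + 0.019 + 0.1 = 0.15.
MPK = 0.23·k^(0.23−1) = 0.23·3.117^(-0.77) ≈ 0.0958.
MPK < 0.15, so the economy is dynamically inefficient (over-saving).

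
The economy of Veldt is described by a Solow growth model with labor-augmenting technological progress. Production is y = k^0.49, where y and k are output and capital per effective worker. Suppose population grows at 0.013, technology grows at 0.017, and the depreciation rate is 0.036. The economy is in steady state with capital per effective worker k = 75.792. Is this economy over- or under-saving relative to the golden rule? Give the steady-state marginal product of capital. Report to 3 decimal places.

Capital per effective worker breaks even when investment replaces (n + g + δ)·k; here n + g + δ = 0.066.
MPK = 0.49·k^(0.49−1) = 0.49·75.792^(-0.51) ≈ 0.0539.
MPK < 0.066, so the economy is dynamically inefficient (over-saving).

over-saving; MPK ≈ 0.054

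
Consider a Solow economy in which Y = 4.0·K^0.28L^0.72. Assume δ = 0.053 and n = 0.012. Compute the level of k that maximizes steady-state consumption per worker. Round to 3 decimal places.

n + δ = 0.012 + 0.053 = 0.065.
Setting f'(k) = n+δ gives 0.28·4.0·k^(0.28−1) = 0.065, hence k_gold = (0.28·4.0/0.065)^(1/0.72) ≈ 52.1303.

k_gold ≈ 52.130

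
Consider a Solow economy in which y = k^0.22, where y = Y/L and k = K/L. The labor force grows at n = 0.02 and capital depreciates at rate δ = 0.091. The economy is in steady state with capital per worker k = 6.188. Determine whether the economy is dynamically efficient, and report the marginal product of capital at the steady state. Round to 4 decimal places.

dynamically inefficient; MPK ≈ 0.0531

The effective depreciation rate is n + δ = 0.02 + 0.091 = 0.111.
MPK = 0.22·k^(0.22−1) = 0.22·6.188^(-0.78) ≈ 0.0531.
MPK < 0.111, so the economy is dynamically inefficient (over-saving).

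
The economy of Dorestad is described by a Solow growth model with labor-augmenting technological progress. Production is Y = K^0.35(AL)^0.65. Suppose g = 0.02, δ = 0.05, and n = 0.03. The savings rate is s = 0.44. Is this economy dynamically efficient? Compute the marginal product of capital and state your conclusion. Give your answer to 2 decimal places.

dynamically inefficient; MPK ≈ 0.08

The effective depreciation rate is n + g + δ = 0.03 + 0.02 + 0.05 = 0.1.
Steady-state k*: s·k^0.35 = 0.1·k gives k* = (0.44/0.1)^(1/0.65) ≈ 9.7707.
MPK = 0.35·9.7707^(-0.65) ≈ 0.0795.
MPK < n+g+δ = 0.1, so the economy is dynamically inefficient (over-saving).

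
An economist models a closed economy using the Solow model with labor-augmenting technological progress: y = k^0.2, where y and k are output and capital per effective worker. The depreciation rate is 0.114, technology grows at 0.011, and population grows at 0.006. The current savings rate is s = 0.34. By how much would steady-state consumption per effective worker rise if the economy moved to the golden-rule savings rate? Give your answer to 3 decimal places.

Δc ≈ 0.052

Capital per effective worker breaks even when investment replaces (n + g + δ)·k; here n + g + δ = 0.131.
Current steady state (s = 0.34): k* = (0.34/0.131)^(1/0.8) ≈ 3.2943, y* = 3.2943^0.2 ≈ 1.2693, c* = (1−0.34)·1.2693 ≈ 0.8377.
Golden rule sets MPK = n+g+δ: 0.2·k^(0.2−1) = 0.131, so k_gold = (0.2/0.131)^(1/0.8) ≈ 1.6971.
y_gold = 1.6971^0.2 ≈ 1.1116, c_gold = y_gold − 0.131·k_gold ≈ 0.8893.
Gain: Δc = 0.8893 − 0.8377 ≈ 0.0515.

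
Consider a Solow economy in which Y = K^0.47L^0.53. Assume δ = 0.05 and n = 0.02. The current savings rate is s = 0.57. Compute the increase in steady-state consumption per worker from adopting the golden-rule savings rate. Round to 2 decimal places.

The effective depreciation rate is n + δ = 0.02 + 0.05 = 0.07.
Current steady state (s = 0.57): k* = (0.57/0.07)^(1/0.53) ≈ 52.2934, y* = 52.2934^0.47 ≈ 6.4220, c* = (1−0.57)·6.4220 ≈ 2.7615.
Setting f'(k) = n+δ gives 0.47·k^(0.47−1) = 0.07, hence k_gold = (0.47/0.07)^(1/0.53) ≈ 36.3393.
y_gold = 36.3393^0.47 ≈ 5.4122, c_gold = y_gold − 0.07·k_gold ≈ 2.8685.
Gain: Δc = 2.8685 − 2.7615 ≈ 0.1070.

Δc ≈ 0.11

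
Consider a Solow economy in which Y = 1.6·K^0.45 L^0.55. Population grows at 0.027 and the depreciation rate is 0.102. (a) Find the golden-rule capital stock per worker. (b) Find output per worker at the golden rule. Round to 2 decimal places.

Capital per worker breaks even when investment replaces (n + δ)·k; here n + δ = 0.129.
Golden rule sets MPK = n+δ: 0.45·1.6·k^(0.45−1) = 0.129, so k_gold = (0.45·1.6/0.129)^(1/0.55) ≈ 22.7884.
y_gold = 1.6·22.7884^0.45 ≈ 6.5327.

(a) k_gold ≈ 22.79; (b) y_gold ≈ 6.53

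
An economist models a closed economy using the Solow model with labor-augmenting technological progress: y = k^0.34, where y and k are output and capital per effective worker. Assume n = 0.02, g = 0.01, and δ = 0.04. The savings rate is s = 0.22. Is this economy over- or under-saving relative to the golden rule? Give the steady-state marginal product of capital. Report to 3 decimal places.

The effective depreciation rate is n + g + δ = 0.02 + 0.01 + 0.04 = 0.07.
Steady-state k*: s·k^0.34 = 0.07·k gives k* = (0.22/0.07)^(1/0.66) ≈ 5.6692.
MPK = 0.34·5.6692^(-0.66) ≈ 0.1082.
MPK > n+g+δ = 0.07, so the economy is dynamically efficient (under-saving).

under-saving; MPK ≈ 0.108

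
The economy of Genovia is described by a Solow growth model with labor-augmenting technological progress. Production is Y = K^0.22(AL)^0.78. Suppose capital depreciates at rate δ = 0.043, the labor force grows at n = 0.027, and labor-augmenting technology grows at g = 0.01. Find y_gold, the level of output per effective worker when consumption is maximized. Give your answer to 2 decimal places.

y_gold ≈ 1.33

The effective depreciation rate is n + g + δ = 0.027 + 0.01 + 0.043 = 0.08.
Setting f'(k) = n+g+δ gives 0.22·k^(0.22−1) = 0.08, hence k_gold = (0.22/0.08)^(1/0.78) ≈ 3.6580.
Output: y_gold = k_gold^0.22 = 3.6580^0.22 ≈ 1.3302.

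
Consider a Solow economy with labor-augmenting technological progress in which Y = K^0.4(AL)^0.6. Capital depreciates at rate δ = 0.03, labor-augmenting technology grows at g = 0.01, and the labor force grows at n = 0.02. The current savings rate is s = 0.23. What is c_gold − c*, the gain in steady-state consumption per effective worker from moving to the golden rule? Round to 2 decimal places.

n + g + δ = 0.02 + 0.01 + 0.03 = 0.06.
Current steady state (s = 0.23): k* = (0.23/0.06)^(1/0.6) ≈ 9.3892, y* = 9.3892^0.4 ≈ 2.4494, c* = (1−0.23)·2.4494 ≈ 1.8860.
Setting f'(k) = n+g+δ gives 0.4·k^(0.4−1) = 0.06, hence k_gold = (0.4/0.06)^(1/0.6) ≈ 23.6146.
y_gold = 23.6146^0.4 ≈ 3.5422, c_gold = y_gold − 0.06·k_gold ≈ 2.1253.
Gain: Δc = 2.1253 − 1.8860 ≈ 0.2393.

Δc ≈ 0.24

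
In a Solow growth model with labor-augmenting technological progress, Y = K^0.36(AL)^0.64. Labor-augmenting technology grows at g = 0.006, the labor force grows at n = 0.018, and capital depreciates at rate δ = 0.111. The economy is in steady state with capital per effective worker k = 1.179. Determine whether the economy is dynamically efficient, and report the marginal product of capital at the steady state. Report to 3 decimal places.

dynamically efficient; MPK ≈ 0.324

Capital per effective worker breaks even when investment replaces (n + g + δ)·k; here n + g + δ = 0.135.
MPK = 0.36·k^(0.36−1) = 0.36·1.179^(-0.64) ≈ 0.3240.
MPK > 0.135, so the economy is dynamically efficient (under-saving).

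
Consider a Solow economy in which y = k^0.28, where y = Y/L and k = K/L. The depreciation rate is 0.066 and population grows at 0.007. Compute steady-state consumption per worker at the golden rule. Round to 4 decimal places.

n + δ = 0.007 + 0.066 = 0.073.
Golden rule sets MPK = n+δ: 0.28·k^(0.28−1) = 0.073, so k_gold = (0.28/0.073)^(1/0.72) ≈ 6.4697.
y_gold = 6.4697^0.28 ≈ 1.6867.
c_gold = y_gold − (n+δ)·k_gold = 1.6867 − 0.073·6.4697 ≈ 1.2144.

c_gold ≈ 1.2144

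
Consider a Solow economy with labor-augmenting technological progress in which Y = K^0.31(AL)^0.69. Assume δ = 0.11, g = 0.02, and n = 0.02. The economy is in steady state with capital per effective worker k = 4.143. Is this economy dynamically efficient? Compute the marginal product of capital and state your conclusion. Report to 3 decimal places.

dynamically inefficient; MPK ≈ 0.116

Break-even investment rate: n + g + δ = 0.02 + 0.02 + 0.11 = 0.15.
MPK = 0.31·k^(0.31−1) = 0.31·4.143^(-0.69) ≈ 0.1163.
MPK < 0.15, so the economy is dynamically inefficient (over-saving).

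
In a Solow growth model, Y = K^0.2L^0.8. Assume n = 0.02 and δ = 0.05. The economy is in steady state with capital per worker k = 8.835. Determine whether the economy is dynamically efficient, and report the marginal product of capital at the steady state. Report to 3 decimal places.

dynamically inefficient; MPK ≈ 0.035

n + δ = 0.02 + 0.05 = 0.07.
MPK = 0.2·k^(0.2−1) = 0.2·8.835^(-0.8) ≈ 0.0350.
MPK < 0.07, so the economy is dynamically inefficient (over-saving).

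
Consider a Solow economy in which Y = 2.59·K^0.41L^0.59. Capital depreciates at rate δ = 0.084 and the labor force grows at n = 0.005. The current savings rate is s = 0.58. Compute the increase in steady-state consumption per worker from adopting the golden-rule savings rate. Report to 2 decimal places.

Δc ≈ 0.81

Break-even investment rate: n + δ = 0.005 + 0.084 = 0.089.
Current steady state (s = 0.58): k* = (0.58·2.59/0.089)^(1/0.59) ≈ 120.2911, y* = 2.59·120.2911^0.41 ≈ 18.4585, c* = (1−0.58)·18.4585 ≈ 7.7526.
Setting f'(k) = n+δ gives 0.41·2.59·k^(0.41−1) = 0.089, hence k_gold = (0.41·2.59/0.089)^(1/0.59) ≈ 66.8197.
y_gold = 2.59·66.8197^0.41 ≈ 14.5048, c_gold = y_gold − 0.089·k_gold ≈ 8.5578.
Gain: Δc = 8.5578 − 7.7526 ≈ 0.8053.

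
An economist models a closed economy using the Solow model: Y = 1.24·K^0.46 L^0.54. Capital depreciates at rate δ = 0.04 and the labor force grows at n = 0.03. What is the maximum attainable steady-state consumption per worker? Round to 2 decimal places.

c_gold ≈ 4.00

n + δ = 0.03 + 0.04 = 0.07.
Golden rule sets MPK = n+δ: 0.46·1.24·k^(0.46−1) = 0.07, so k_gold = (0.46·1.24/0.07)^(1/0.54) ≈ 48.6618.
y_gold = 1.24·48.6618^0.46 ≈ 7.4051.
c_gold = y_gold − (n+δ)·k_gold = 7.4051 − 0.07·48.6618 ≈ 3.9987.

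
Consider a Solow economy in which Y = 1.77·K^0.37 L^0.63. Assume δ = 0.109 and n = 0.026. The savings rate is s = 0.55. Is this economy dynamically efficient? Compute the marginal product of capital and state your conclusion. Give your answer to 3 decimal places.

dynamically inefficient; MPK ≈ 0.091

The effective depreciation rate is n + δ = 0.026 + 0.109 = 0.135.
Steady-state k*: s·A·k^0.37 = 0.135·k gives k* = (0.55·1.77/0.135)^(1/0.63) ≈ 23.0096.
MPK = 0.37·1.77·23.0096^(-0.63) ≈ 0.0908.
MPK < n+δ = 0.135, so the economy is dynamically inefficient (over-saving).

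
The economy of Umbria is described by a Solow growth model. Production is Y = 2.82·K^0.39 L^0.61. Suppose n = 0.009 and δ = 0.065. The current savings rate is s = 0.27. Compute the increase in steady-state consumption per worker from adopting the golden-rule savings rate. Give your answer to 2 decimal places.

Δc ≈ 0.52

n + δ = 0.009 + 0.065 = 0.074.
Current steady state (s = 0.27): k* = (0.27·2.82/0.074)^(1/0.61) ≈ 45.6711, y* = 2.82·45.6711^0.39 ≈ 12.5173, c* = (1−0.27)·12.5173 ≈ 9.1376.
Setting f'(k) = n+δ gives 0.39·2.82·k^(0.39−1) = 0.074, hence k_gold = (0.39·2.82/0.074)^(1/0.61) ≈ 83.4538.
y_gold = 2.82·83.4538^0.39 ≈ 15.8348, c_gold = y_gold − 0.074·k_gold ≈ 9.6592.
Gain: Δc = 9.6592 − 9.1376 ≈ 0.5216.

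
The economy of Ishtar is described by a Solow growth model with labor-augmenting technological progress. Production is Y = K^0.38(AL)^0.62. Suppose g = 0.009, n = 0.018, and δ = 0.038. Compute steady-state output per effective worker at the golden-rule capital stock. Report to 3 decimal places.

Break-even investment rate: n + g + δ = 0.018 + 0.009 + 0.038 = 0.065.
Maximizing c = f(k) − (n+g+δ)·k gives f'(k) = n+g+δ, i.e. 0.38·k^(0.38−1) = 0.065, so k_gold = (0.38/0.065)^(1/0.62) ≈ 17.2539.
Output: y_gold = k_gold^0.38 = 17.2539^0.38 ≈ 2.9513.

y_gold ≈ 2.951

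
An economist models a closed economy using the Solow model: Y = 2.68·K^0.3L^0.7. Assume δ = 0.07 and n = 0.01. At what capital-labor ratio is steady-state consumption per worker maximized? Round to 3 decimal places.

The effective depreciation rate is n + δ = 0.01 + 0.07 = 0.08.
At the golden rule the marginal product of capital equals n+δ: 0.3·2.68·k^(0.3−1) = 0.08. Solving, k_gold = (0.3·2.68/0.08)^(1/0.7) ≈ 27.0188.

k_gold ≈ 27.019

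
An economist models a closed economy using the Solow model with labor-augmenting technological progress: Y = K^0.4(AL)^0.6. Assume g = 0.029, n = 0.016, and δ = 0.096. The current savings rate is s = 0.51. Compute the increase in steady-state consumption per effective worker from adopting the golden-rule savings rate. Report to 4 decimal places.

Capital per effective worker breaks even when investment replaces (n + g + δ)·k; here n + g + δ = 0.141.
Current steady state (s = 0.51): k* = (0.51/0.141)^(1/0.6) ≈ 8.5229, y* = 8.5229^0.4 ≈ 2.3563, c* = (1−0.51)·2.3563 ≈ 1.1546.
Golden rule sets MPK = n+g+δ: 0.4·k^(0.4−1) = 0.141, so k_gold = (0.4/0.141)^(1/0.6) ≈ 5.6851.
y_gold = 5.6851^0.4 ≈ 2.0040, c_gold = y_gold − 0.141·k_gold ≈ 1.2024.
Gain: Δc = 1.2024 − 1.1546 ≈ 0.0478.

Δc ≈ 0.0478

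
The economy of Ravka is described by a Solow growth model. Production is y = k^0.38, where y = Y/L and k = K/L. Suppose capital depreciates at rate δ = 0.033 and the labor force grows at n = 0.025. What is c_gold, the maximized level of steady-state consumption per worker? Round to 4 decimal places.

Break-even investment rate: n + δ = 0.025 + 0.033 = 0.058.
Golden rule sets MPK = n+δ: 0.38·k^(0.38−1) = 0.058, so k_gold = (0.38/0.058)^(1/0.62) ≈ 20.7349.
y_gold = 20.7349^0.38 ≈ 3.1648.
c_gold = y_gold − (n+δ)·k_gold = 3.1648 − 0.058·20.7349 ≈ 1.9622.

c_gold ≈ 1.9622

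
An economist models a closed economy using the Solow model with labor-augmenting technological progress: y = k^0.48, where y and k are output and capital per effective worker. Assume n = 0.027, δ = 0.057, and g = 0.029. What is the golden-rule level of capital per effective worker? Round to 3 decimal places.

Break-even investment rate: n + g + δ = 0.027 + 0.029 + 0.057 = 0.113.
Setting f'(k) = n+g+δ gives 0.48·k^(0.48−1) = 0.113, hence k_gold = (0.48/0.113)^(1/0.52) ≈ 16.1438.

k_gold ≈ 16.144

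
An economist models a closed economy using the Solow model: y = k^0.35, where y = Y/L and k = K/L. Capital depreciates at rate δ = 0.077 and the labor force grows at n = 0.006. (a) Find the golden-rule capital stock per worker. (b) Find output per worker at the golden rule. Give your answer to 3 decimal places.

n + δ = 0.006 + 0.077 = 0.083.
At the golden rule the marginal product of capital equals n+δ: 0.35·k^(0.35−1) = 0.083. Solving, k_gold = (0.35/0.083)^(1/0.65) ≈ 9.1521.
y_gold = 9.1521^0.35 ≈ 2.1704.

(a) k_gold ≈ 9.152; (b) y_gold ≈ 2.170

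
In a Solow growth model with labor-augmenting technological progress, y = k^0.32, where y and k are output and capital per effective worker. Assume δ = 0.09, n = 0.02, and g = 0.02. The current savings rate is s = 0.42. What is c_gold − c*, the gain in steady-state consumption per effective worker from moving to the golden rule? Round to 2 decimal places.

Δc ≈ 0.03

Capital per effective worker breaks even when investment replaces (n + g + δ)·k; here n + g + δ = 0.13.
Current steady state (s = 0.42): k* = (0.42/0.13)^(1/0.68) ≈ 5.6102, y* = 5.6102^0.32 ≈ 1.7365, c* = (1−0.42)·1.7365 ≈ 1.0072.
Setting f'(k) = n+g+δ gives 0.32·k^(0.32−1) = 0.13, hence k_gold = (0.32/0.13)^(1/0.68) ≈ 3.7610.
y_gold = 3.7610^0.32 ≈ 1.5279, c_gold = y_gold − 0.13·k_gold ≈ 1.0390.
Gain: Δc = 1.0390 − 1.0072 ≈ 0.0318.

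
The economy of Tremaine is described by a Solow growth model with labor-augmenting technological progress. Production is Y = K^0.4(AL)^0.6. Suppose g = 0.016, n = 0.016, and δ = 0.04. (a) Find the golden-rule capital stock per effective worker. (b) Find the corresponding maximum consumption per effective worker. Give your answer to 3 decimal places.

Break-even investment rate: n + g + δ = 0.016 + 0.016 + 0.04 = 0.072.
Setting f'(k) = n+g+δ gives 0.4·k^(0.4−1) = 0.072, hence k_gold = (0.4/0.072)^(1/0.6) ≈ 17.4266.
y_gold = 17.4266^0.4 ≈ 3.1368; c_gold = y_gold − 0.072·k_gold ≈ 1.8821.

(a) k_gold ≈ 17.427; (b) c_gold ≈ 1.882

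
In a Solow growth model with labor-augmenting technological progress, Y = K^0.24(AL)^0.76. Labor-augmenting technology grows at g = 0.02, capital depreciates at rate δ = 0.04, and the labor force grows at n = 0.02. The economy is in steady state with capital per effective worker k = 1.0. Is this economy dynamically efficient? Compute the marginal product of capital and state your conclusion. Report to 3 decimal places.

dynamically efficient; MPK ≈ 0.240

The effective depreciation rate is n + g + δ = 0.02 + 0.02 + 0.04 = 0.08.
MPK = 0.24·k^(0.24−1) = 0.24·1.0^(-0.76) ≈ 0.2400.
MPK > 0.08, so the economy is dynamically efficient (under-saving).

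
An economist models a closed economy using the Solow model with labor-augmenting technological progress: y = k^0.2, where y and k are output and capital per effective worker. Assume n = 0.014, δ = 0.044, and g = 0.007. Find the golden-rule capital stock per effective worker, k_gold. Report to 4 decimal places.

The effective depreciation rate is n + g + δ = 0.014 + 0.007 + 0.044 = 0.065.
Maximizing c = f(k) − (n+g+δ)·k gives f'(k) = n+g+δ, i.e. 0.2·k^(0.2−1) = 0.065, so k_gold = (0.2/0.065)^(1/0.8) ≈ 4.0752.

k_gold ≈ 4.0752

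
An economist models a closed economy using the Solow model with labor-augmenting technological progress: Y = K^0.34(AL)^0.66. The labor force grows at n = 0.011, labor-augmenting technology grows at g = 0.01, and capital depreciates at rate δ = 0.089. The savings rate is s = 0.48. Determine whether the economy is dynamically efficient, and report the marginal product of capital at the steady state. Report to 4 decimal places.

dynamically inefficient; MPK ≈ 0.0779

Break-even investment rate: n + g + δ = 0.011 + 0.01 + 0.089 = 0.11.
Steady-state k*: s·k^0.34 = 0.11·k gives k* = (0.48/0.11)^(1/0.66) ≈ 9.3211.
MPK = 0.34·9.3211^(-0.66) ≈ 0.0779.
MPK < n+g+δ = 0.11, so the economy is dynamically inefficient (over-saving).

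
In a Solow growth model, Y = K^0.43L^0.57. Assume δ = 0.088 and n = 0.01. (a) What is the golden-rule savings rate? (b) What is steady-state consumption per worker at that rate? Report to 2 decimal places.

(a) s_gold = 0.43; (b) c_gold ≈ 1.74

Capital per worker breaks even when investment replaces (n + δ)·k; here n + δ = 0.098.
For Cobb-Douglas, s_gold equals capital's share: s_gold = 0.43.
Golden rule sets MPK = n+δ: 0.43·k^(0.43−1) = 0.098, so k_gold = (0.43/0.098)^(1/0.57) ≈ 13.3888.
y_gold = 13.3888^0.43 ≈ 3.0514; c_gold = (1−0.43)·y_gold ≈ 1.7393.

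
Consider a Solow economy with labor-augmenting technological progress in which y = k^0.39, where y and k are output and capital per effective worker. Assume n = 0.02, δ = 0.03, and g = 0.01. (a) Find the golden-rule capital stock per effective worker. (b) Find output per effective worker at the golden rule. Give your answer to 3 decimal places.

(a) k_gold ≈ 21.510; (b) y_gold ≈ 3.309

n + g + δ = 0.02 + 0.01 + 0.03 = 0.06.
Golden rule sets MPK = n+g+δ: 0.39·k^(0.39−1) = 0.06, so k_gold = (0.39/0.06)^(1/0.61) ≈ 21.5102.
y_gold = 21.5102^0.39 ≈ 3.3093.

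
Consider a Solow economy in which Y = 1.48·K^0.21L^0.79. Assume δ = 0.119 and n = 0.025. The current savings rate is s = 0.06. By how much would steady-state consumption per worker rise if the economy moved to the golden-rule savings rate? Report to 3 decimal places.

Capital per worker breaks even when investment replaces (n + δ)·k; here n + δ = 0.144.
Current steady state (s = 0.06): k* = (0.06·1.48/0.144)^(1/0.79) ≈ 0.5423, y* = 1.48·0.5423^0.21 ≈ 1.3015, c* = (1−0.06)·1.3015 ≈ 1.2234.
Maximizing c = f(k) − (n+δ)·k gives f'(k) = n+δ, i.e. 0.21·1.48·k^(0.21−1) = 0.144, so k_gold = (0.21·1.48/0.144)^(1/0.79) ≈ 2.6481.
y_gold = 1.48·2.6481^0.21 ≈ 1.8158, c_gold = y_gold − 0.144·k_gold ≈ 1.4345.
Gain: Δc = 1.4345 − 1.2234 ≈ 0.2111.

Δc ≈ 0.211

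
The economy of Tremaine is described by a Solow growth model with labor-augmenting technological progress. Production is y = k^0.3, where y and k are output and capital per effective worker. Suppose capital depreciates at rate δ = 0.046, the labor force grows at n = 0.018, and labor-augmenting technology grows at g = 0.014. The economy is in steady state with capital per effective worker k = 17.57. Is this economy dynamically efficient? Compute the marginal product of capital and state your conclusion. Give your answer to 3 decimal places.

dynamically inefficient; MPK ≈ 0.040

The effective depreciation rate is n + g + δ = 0.018 + 0.014 + 0.046 = 0.078.
MPK = 0.3·k^(0.3−1) = 0.3·17.57^(-0.7) ≈ 0.0403.
MPK < 0.078, so the economy is dynamically inefficient (over-saving).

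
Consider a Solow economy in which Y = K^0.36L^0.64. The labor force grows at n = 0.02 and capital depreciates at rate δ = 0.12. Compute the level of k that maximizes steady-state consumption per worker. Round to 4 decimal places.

k_gold ≈ 4.3742

Capital per worker breaks even when investment replaces (n + δ)·k; here n + δ = 0.14.
Maximizing c = f(k) − (n+δ)·k gives f'(k) = n+δ, i.e. 0.36·k^(0.36−1) = 0.14, so k_gold = (0.36/0.14)^(1/0.64) ≈ 4.3742.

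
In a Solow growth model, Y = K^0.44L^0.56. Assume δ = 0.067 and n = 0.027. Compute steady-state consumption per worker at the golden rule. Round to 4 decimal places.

n + δ = 0.027 + 0.067 = 0.094.
Maximizing c = f(k) − (n+δ)·k gives f'(k) = n+δ, i.e. 0.44·k^(0.44−1) = 0.094, so k_gold = (0.44/0.094)^(1/0.56) ≈ 15.7401.
y_gold = 15.7401^0.44 ≈ 3.3627.
c_gold = y_gold − (n+δ)·k_gold = 3.3627 − 0.094·15.7401 ≈ 1.8831.

c_gold ≈ 1.8831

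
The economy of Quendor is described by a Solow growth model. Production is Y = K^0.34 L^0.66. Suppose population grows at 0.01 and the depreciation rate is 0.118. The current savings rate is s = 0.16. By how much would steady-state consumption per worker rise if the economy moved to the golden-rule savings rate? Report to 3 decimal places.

Δc ≈ 0.149

Capital per worker breaks even when investment replaces (n + δ)·k; here n + δ = 0.128.
Current steady state (s = 0.16): k* = (0.16/0.128)^(1/0.66) ≈ 1.4023, y* = 1.4023^0.34 ≈ 1.1218, c* = (1−0.16)·1.1218 ≈ 0.9423.
Setting f'(k) = n+δ gives 0.34·k^(0.34−1) = 0.128, hence k_gold = (0.34/0.128)^(1/0.66) ≈ 4.3937.
y_gold = 4.3937^0.34 ≈ 1.6541, c_gold = y_gold − 0.128·k_gold ≈ 1.0917.
Gain: Δc = 1.0917 − 0.9423 ≈ 0.1494.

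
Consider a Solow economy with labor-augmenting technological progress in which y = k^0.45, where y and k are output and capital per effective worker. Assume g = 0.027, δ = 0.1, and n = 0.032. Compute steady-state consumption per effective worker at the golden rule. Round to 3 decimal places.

c_gold ≈ 1.288

n + g + δ = 0.032 + 0.027 + 0.1 = 0.159.
Golden rule sets MPK = n+g+δ: 0.45·k^(0.45−1) = 0.159, so k_gold = (0.45/0.159)^(1/0.55) ≈ 6.6295.
y_gold = 6.6295^0.45 ≈ 2.3424.
c_gold = y_gold − (n+g+δ)·k_gold = 2.3424 − 0.159·6.6295 ≈ 1.2883.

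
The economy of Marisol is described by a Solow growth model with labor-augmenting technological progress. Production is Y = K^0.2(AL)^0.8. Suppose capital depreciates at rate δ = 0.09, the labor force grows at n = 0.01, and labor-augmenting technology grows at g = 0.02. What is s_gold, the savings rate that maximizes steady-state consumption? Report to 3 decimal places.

Capital per effective worker breaks even when investment replaces (n + g + δ)·k; here n + g + δ = 0.12.
At the golden rule MPK = n+g+δ, and in any Cobb-Douglas steady state s = (n+g+δ)·k/y = MPK·k/y = capital's share 0.2.

s_gold = 0.200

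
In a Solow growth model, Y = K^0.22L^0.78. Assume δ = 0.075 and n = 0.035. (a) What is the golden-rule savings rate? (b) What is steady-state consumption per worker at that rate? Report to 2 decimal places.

(a) s_gold = 0.22; (b) c_gold ≈ 0.95

Break-even investment rate: n + δ = 0.035 + 0.075 = 0.11.
For Cobb-Douglas, s_gold equals capital's share: s_gold = 0.22.
Maximizing c = f(k) − (n+δ)·k gives f'(k) = n+δ, i.e. 0.22·k^(0.22−1) = 0.11, so k_gold = (0.22/0.11)^(1/0.78) ≈ 2.4318.
y_gold = 2.4318^0.22 ≈ 1.2159; c_gold = (1−0.22)·y_gold ≈ 0.9484.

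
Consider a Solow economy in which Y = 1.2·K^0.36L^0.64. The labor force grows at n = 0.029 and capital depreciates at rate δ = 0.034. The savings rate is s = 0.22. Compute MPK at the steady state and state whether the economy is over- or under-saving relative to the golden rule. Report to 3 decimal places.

n + δ = 0.029 + 0.034 = 0.063.
Steady-state k*: s·A·k^0.36 = 0.063·k gives k* = (0.22·1.2/0.063)^(1/0.64) ≈ 9.3818.
MPK = 0.36·1.2·9.3818^(-0.64) ≈ 0.1031.
MPK > n+δ = 0.063, so the economy is dynamically efficient (under-saving).

under-saving; MPK ≈ 0.103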